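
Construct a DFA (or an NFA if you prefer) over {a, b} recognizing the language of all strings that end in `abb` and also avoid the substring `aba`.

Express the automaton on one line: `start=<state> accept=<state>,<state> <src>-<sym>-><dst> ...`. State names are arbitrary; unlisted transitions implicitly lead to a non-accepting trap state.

start=q0 accept=q4 q0-a->q1 q0-b->q0 q1-a->q1 q1-b->q2 q2-a->q3 q2-b->q4 q3-a->q3 q3-b->q3 q4-a->q1 q4-b->q0

Build one automaton per condition and run them in lockstep. The first has 4 states tracking how much of the suffix `abb` has currently been matched; the second has 4 states tracking partial matches of the forbidden pattern `aba`. A product state is a pair (one from each), accepting exactly when both do. Equivalent product states are then merged.
A 5-state machine:
        a   b  
>  q0   q1  q0 
   q1   q1  q2 
   q2   q3  q4 
   q3   q3  q3 
 * q4   q1  q0 
(> = start, * = accepting)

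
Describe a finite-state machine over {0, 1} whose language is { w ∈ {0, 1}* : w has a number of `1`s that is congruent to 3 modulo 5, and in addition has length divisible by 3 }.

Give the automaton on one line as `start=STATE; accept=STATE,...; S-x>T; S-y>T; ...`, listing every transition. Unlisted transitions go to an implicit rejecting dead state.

start=q0; accept=q8; q0-0>q1; q0-1>q2; q1-0>q3; q1-1>q4; q2-0>q4; q2-1>q5; q3-0>q0; q3-1>q6; q4-0>q6; q4-1>q7; q5-0>q7; q5-1>q8; q6-0>q2; q6-1>q9; q7-0>q9; q7-1>q10; q8-0>q10; q8-1>q11; q9-0>q5; q9-1>q12; q10-0>q12; q10-1>q13; q11-0>q13; q11-1>q3; q12-0>q8; q12-1>q14; q13-0>q14; q13-1>q0; q14-0>q11; q14-1>q1

Handle the two conditions separately and then intersect. One (5 states) tracks the count of `1`s modulo 5; the other (3 states) tracks the input length modulo 3. Each combined state is a pair, one component from each; accept when both components accept.
          0    1  
>  q0     q1   q2 
   q1     q3   q4 
   q2     q4   q5 
   q3     q0   q6 
   q4     q6   q7 
   q5     q7   q8 
   q6     q2   q9 
   q7     q9  q10 
 * q8    q10  q11 
   q9     q5  q12 
   q10   q12  q13 
   q11   q13   q3 
   q12    q8  q14 
   q13   q14   q0 
   q14   q11   q1 
(> = start, * = accepting)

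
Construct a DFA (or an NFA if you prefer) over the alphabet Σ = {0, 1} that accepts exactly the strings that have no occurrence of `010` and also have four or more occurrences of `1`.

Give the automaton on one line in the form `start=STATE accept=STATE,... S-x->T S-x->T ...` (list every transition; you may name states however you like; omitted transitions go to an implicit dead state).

Run two small machines in parallel and take their product. The first has 4 states tracking partial matches of the forbidden pattern `010`; the second has 6 states tracking the count of `1`s, saturating at 5. A product state is a pair (one from each), accepting exactly when both do. Equivalent product states are then merged.
A 15-state machine:
          0    1  
>  q0     q1   q2 
   q1     q1   q3 
   q2     q4   q5 
   q3     q6   q5 
   q4     q4   q7 
   q5     q8   q9 
   q6     q6   q6 
   q7     q6   q9 
   q8     q8  q10 
   q9    q11  q12 
   q10    q6  q12 
   q11   q11  q13 
 * q12   q14  q12 
 * q13    q6  q12 
 * q14   q14  q13 
(> = start, * = accepting)

start=q0 accept=q12,q13,q14 q0-0->q1 q0-1->q2 q1-0->q1 q1-1->q3 q2-0->q4 q2-1->q5 q3-0->q6 q3-1->q5 q4-0->q4 q4-1->q7 q5-0->q8 q5-1->q9 q6-0->q6 q6-1->q6 q7-0->q6 q7-1->q9 q8-0->q8 q8-1->q10 q9-0->q11 q9-1->q12 q10-0->q6 q10-1->q12 q11-0->q11 q11-1->q13 q12-0->q14 q12-1->q12 q13-0->q6 q13-1->q12 q14-0->q14 q14-1->q13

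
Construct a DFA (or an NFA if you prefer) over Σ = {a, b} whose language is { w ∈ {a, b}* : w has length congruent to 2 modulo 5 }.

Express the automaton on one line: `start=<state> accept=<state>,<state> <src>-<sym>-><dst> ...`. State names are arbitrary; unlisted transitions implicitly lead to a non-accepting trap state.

Only the length mod 5 matters, so use a 5-cycle: from any state, every input symbol moves to the next state, wrapping s4 back to s0. Mark s2 accepting.
With 5 states:
        a   b  
>  s0   s1  s1 
   s1   s2  s2 
 * s2   s3  s3 
   s3   s4  s4 
   s4   s0  s0 
(> = start, * = accepting)

start=s0 accept=s2 s0-a->s1 s0-b->s1 s1-a->s2 s1-b->s2 s2-a->s3 s2-b->s3 s3-a->s4 s3-b->s4 s4-a->s0 s4-b->s0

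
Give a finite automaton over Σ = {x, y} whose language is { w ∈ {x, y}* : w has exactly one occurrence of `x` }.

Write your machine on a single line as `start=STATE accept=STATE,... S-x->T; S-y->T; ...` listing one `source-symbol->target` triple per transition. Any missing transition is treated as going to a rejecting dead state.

start=s0; accept=s1; s0-x->s1; s0-y->s0; s1-x->s2; s1-y->s1; s2-x->s2; s2-y->s2

Count `x`s, saturating at 2: state s0 means no `x` yet, s1 means one `x` seen, s2 means more than one. Each `x` increments (capped at s2); other symbols loop. Accept from {s1}.
A 3-state machine:
        x   y  
>  s0   s1  s0 
 * s1   s2  s1 
   s2   s2  s2 
(> = start, * = accepting)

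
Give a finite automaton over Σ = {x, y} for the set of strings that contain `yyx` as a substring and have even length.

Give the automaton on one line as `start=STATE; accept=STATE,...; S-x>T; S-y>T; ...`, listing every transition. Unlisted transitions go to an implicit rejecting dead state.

start=A; accept=H; A-x>B; A-y>C; B-x>A; B-y>D; C-x>A; C-y>E; D-x>B; D-y>F; E-x>G; E-y>F; F-x>H; F-y>E; G-x>H; G-y>H; H-x>G; H-y>G

Run two small machines in parallel and take their product. One (4 states) tracks whether and how much of `yyx` has been seen; the other (2 states) tracks the input length modulo 2. Each combined state is a pair, one component from each; accept when both components accept.
       x  y 
>  A   B  C 
   B   A  D 
   C   A  E 
   D   B  F 
   E   G  F 
   F   H  E 
   G   H  H 
 * H   G  G 
(> = start, * = accepting)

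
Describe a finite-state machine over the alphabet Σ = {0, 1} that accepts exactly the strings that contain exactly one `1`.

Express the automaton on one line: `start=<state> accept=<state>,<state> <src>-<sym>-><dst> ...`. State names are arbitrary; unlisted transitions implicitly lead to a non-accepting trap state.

start=A accept=B A-0->A A-1->B B-0->B B-1->C C-0->C C-1->C

Count `1`s, saturating at 2: state A means no `1` yet, B means one `1` seen, C means more than one. Each `1` increments (capped at C); other symbols loop. Accept from {B}.
With 3 states:
       0  1 
>  A   A  B 
 * B   B  C 
   C   C  C 
(> = start, * = accepting)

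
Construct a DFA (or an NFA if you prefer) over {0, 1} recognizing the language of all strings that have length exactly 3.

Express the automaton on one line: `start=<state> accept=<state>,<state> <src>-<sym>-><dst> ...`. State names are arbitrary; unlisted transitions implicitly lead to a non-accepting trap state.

Count input length up to 4: every symbol moves from S0 toward S4, which means 'more than 3' and absorbs. Accept from {S3}.
A 5-state machine:
        0   1  
>  S0   S1  S1 
   S1   S2  S2 
   S2   S3  S3 
 * S3   S4  S4 
   S4   S4  S4 
(> = start, * = accepting)

start=S0 accept=S3 S0-0->S1 S0-1->S1 S1-0->S2 S1-1->S2 S2-0->S3 S2-1->S3 S3-0->S4 S3-1->S4 S4-0->S4 S4-1->S4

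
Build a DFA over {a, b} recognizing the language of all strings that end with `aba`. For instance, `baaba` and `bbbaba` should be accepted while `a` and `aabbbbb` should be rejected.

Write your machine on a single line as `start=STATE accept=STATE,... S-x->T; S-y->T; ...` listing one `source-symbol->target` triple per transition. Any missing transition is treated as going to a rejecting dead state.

start=q0; accept=q3; q0-a->q1; q0-b->q0; q1-a->q1; q1-b->q2; q2-a->q3; q2-b->q0; q3-a->q1; q3-b->q2

Remember how much of `aba` the current input suffix matches. State q0 means no match yet; q1 means the last symbol is `a`; q2 means the last 2 symbols are `ab`; q3 means the last 3 symbols are `aba`. Only q3 accepts. On a mismatch, fall back to the longest proper suffix that is still a prefix of `aba`.
4 states suffice.
        a   b  
>  q0   q1  q0 
   q1   q1  q2 
   q2   q3  q0 
 * q3   q1  q2 
(> = start, * = accepting)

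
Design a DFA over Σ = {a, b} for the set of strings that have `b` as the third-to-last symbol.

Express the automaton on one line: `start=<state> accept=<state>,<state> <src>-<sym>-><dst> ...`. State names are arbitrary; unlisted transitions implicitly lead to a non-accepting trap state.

Because acceptance depends on a position counted from the end, the machine has to buffer the most recent 3 symbols. Make each state the string of the last up-to-3 symbols read; on input `x` shift the window left and append `x`. Accept when the buffered window has length 3 and begins with `b`.
A 15-state machine:
          a    b  
>  q0     q1   q2 
   q1     q3   q4 
   q2     q5   q6 
   q3     q7   q8 
   q4     q9  q10 
   q5    q11  q12 
   q6    q13  q14 
   q7     q7   q8 
   q8     q9  q10 
   q9    q11  q12 
   q10   q13  q14 
 * q11    q7   q8 
 * q12    q9  q10 
 * q13   q11  q12 
 * q14   q13  q14 
(> = start, * = accepting)

start=q0 accept=q11,q12,q13,q14 q0-a->q1 q0-b->q2 q1-a->q3 q1-b->q4 q2-a->q5 q2-b->q6 q3-a->q7 q3-b->q8 q4-a->q9 q4-b->q10 q5-a->q11 q5-b->q12 q6-a->q13 q6-b->q14 q7-a->q7 q7-b->q8 q8-a->q9 q8-b->q10 q9-a->q11 q9-b->q12 q10-a->q13 q10-b->q14 q11-a->q7 q11-b->q8 q12-a->q9 q12-b->q10 q13-a->q11 q13-b->q12 q14-a->q13 q14-b->q14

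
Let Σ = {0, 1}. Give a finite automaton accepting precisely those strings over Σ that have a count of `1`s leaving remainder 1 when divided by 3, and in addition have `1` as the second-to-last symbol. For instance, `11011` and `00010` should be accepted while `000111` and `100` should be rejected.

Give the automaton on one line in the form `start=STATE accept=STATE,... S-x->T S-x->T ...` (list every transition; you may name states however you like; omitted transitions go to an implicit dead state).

start=s0 accept=s5,s14 s0-0->s1 s0-1->s2 s1-0->s3 s1-1->s4 s2-0->s5 s2-1->s6 s3-0->s3 s3-1->s4 s4-0->s5 s4-1->s6 s5-0->s7 s5-1->s8 s6-0->s9 s6-1->s10 s7-0->s7 s7-1->s8 s8-0->s9 s8-1->s10 s9-0->s11 s9-1->s12 s10-0->s13 s10-1->s14 s11-0->s11 s11-1->s12 s12-0->s13 s12-1->s14 s13-0->s3 s13-1->s4 s14-0->s5 s14-1->s6

Handle the two conditions separately and then intersect. One (3 states) tracks the count of `1`s modulo 3; the other (7 states) tracks the last 2 symbols read. Each combined state is a pair, one component from each; accept when both components accept.
With 15 states:
          0    1  
>  s0     s1   s2 
   s1     s3   s4 
   s2     s5   s6 
   s3     s3   s4 
   s4     s5   s6 
 * s5     s7   s8 
   s6     s9  s10 
   s7     s7   s8 
   s8     s9  s10 
   s9    s11  s12 
   s10   s13  s14 
   s11   s11  s12 
   s12   s13  s14 
   s13    s3   s4 
 * s14    s5   s6 
(> = start, * = accepting)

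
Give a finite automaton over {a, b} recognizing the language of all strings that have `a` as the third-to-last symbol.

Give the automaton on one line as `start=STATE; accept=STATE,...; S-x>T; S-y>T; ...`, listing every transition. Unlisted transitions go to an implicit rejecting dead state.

start=q0; accept=q7,q8,q9,q10; q0-a>q1; q0-b>q2; q1-a>q3; q1-b>q4; q2-a>q5; q2-b>q6; q3-a>q7; q3-b>q8; q4-a>q9; q4-b>q10; q5-a>q11; q5-b>q12; q6-a>q13; q6-b>q14; q7-a>q7; q7-b>q8; q8-a>q9; q8-b>q10; q9-a>q11; q9-b>q12; q10-a>q13; q10-b>q14; q11-a>q7; q11-b>q8; q12-a>q9; q12-b>q10; q13-a>q11; q13-b>q12; q14-a>q13; q14-b>q14

A DFA must remember the last 3 symbols (since which symbol is third-to-last isn't known until the input ends). Use one state per possible window of the last ≤3 symbols; accept from those whose window starts with `a`.
15 states suffice.
          a    b  
>  q0     q1   q2 
   q1     q3   q4 
   q2     q5   q6 
   q3     q7   q8 
   q4     q9  q10 
   q5    q11  q12 
   q6    q13  q14 
 * q7     q7   q8 
 * q8     q9  q10 
 * q9    q11  q12 
 * q10   q13  q14 
   q11    q7   q8 
   q12    q9  q10 
   q13   q11  q12 
   q14   q13  q14 
(> = start, * = accepting)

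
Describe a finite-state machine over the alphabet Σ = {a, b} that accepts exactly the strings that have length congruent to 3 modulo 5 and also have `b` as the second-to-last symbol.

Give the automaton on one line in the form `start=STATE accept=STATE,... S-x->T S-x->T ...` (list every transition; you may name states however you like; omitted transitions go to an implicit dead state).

start=q0 accept=q5 q0-a->q1 q0-b->q1 q1-a->q2 q1-b->q3 q2-a->q4 q2-b->q4 q3-a->q5 q3-b->q5 q4-a->q6 q4-b->q6 q5-a->q6 q5-b->q6 q6-a->q0 q6-b->q0

Run two small machines in parallel and take their product. The first has 5 states tracking the input length modulo 5; the second has 7 states tracking the last 2 symbols read. A product state is a pair (one from each), accepting exactly when both do. Minimizing collapses redundant product states.
A 7-state machine:
        a   b  
>  q0   q1  q1 
   q1   q2  q3 
   q2   q4  q4 
   q3   q5  q5 
   q4   q6  q6 
 * q5   q6  q6 
   q6   q0  q0 
(> = start, * = accepting)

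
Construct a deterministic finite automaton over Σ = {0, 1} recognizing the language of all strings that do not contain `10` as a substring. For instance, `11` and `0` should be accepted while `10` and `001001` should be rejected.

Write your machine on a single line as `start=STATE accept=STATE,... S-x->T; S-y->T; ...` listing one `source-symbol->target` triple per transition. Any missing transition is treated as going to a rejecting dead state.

Track partial matches of the forbidden pattern `10`. State C is a dead state reached once `10` has occurred; every other state accepts. A means no part of `10` is currently matched.
A 3-state machine:
       0  1 
>* A   A  B 
 * B   C  B 
   C   C  C 
(> = start, * = accepting)

start=A; accept=A,B; A-0->A; A-1->B; B-0->C; B-1->B; C-0->C; C-1->C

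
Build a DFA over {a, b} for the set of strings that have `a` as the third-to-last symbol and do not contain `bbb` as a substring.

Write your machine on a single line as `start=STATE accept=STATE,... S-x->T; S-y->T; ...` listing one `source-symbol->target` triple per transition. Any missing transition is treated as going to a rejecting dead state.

Handle the two conditions separately and then intersect. The first has 15 states tracking the last 3 symbols read; the second has 4 states tracking partial matches of the forbidden pattern `bbb`. A product state is a pair (one from each), accepting exactly when both do. Minimizing collapses redundant product states.
An 11-state machine:
          a    b  
>  q0     q1   q2 
   q1     q3   q4 
   q2     q1   q5 
   q3     q6   q7 
   q4     q8   q9 
   q5     q1  q10 
 * q6     q6   q7 
 * q7     q8   q9 
 * q8     q3   q4 
 * q9     q1  q10 
   q10   q10  q10 
(> = start, * = accepting)

start=q0; accept=q6,q7,q8,q9; q0-a->q1; q0-b->q2; q1-a->q3; q1-b->q4; q2-a->q1; q2-b->q5; q3-a->q6; q3-b->q7; q4-a->q8; q4-b->q9; q5-a->q1; q5-b->q10; q6-a->q6; q6-b->q7; q7-a->q8; q7-b->q9; q8-a->q3; q8-b->q4; q9-a->q1; q9-b->q10; q10-a->q10; q10-b->q10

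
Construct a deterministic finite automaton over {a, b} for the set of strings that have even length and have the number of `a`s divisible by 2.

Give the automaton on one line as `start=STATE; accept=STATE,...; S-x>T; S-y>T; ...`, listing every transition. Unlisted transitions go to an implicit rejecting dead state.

Run two small machines in parallel and take their product. One (2 states) tracks the input length modulo 2; the other (2 states) tracks the count of `a`s modulo 2. Each combined state is a pair, one component from each; accept when both components accept.
With 4 states:
        a   b  
>* q0   q1  q2 
   q1   q0  q3 
   q2   q3  q0 
   q3   q2  q1 
(> = start, * = accepting)

start=q0; accept=q0; q0-a>q1; q0-b>q2; q1-a>q0; q1-b>q3; q2-a>q3; q2-b>q0; q3-a>q2; q3-b>q1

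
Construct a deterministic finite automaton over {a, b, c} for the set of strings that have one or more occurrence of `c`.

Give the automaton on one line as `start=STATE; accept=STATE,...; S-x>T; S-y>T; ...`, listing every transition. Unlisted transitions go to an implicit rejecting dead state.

Count `c`s, saturating at 2: state q0 means no `c` yet, q1 means one `c` seen, q2 means more than one. Each `c` increments (capped at q2); other symbols loop. Accept from {q1, q2}.
A 3-state machine:
        a   b   c  
>  q0   q0  q0  q1 
 * q1   q1  q1  q2 
 * q2   q2  q2  q2 
(> = start, * = accepting)

start=q0; accept=q1,q2; q0-a>q0; q0-b>q0; q0-c>q1; q1-a>q1; q1-b>q1; q1-c>q2; q2-a>q2; q2-b>q2; q2-c>q2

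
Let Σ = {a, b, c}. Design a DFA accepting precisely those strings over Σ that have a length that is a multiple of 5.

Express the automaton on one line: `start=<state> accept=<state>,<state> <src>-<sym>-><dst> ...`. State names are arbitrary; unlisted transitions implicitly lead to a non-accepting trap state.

Only the length mod 5 matters, so use a 5-cycle: from any state, every input symbol moves to the next state, wrapping S4 back to S0. Mark S0 accepting.
5 states suffice.
        a   b   c  
>* S0   S1  S1  S1 
   S1   S2  S2  S2 
   S2   S3  S3  S3 
   S3   S4  S4  S4 
   S4   S0  S0  S0 
(> = start, * = accepting)

start=S0 accept=S0 S0-a->S1 S0-b->S1 S0-c->S1 S1-a->S2 S1-b->S2 S1-c->S2 S2-a->S3 S2-b->S3 S2-c->S3 S3-a->S4 S3-b->S4 S3-c->S4 S4-a->S0 S4-b->S0 S4-c->S0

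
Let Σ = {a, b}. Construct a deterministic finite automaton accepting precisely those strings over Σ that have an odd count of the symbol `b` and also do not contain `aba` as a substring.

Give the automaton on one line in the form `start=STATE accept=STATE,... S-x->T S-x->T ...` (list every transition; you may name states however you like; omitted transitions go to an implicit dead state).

start=S0 accept=S2,S3,S4 S0-a->S1 S0-b->S2 S1-a->S1 S1-b->S3 S2-a->S4 S2-b->S0 S3-a->S5 S3-b->S0 S4-a->S4 S4-b->S6 S5-a->S5 S5-b->S7 S6-a->S7 S6-b->S2 S7-a->S7 S7-b->S5

Handle the two conditions separately and then intersect. One (2 states) tracks the count of `b`s modulo 2; the other (4 states) tracks partial matches of the forbidden pattern `aba`. Each combined state is a pair, one component from each; accept when both components accept.
An 8-state machine:
        a   b  
>  S0   S1  S2 
   S1   S1  S3 
 * S2   S4  S0 
 * S3   S5  S0 
 * S4   S4  S6 
   S5   S5  S7 
   S6   S7  S2 
   S7   S7  S5 
(> = start, * = accepting)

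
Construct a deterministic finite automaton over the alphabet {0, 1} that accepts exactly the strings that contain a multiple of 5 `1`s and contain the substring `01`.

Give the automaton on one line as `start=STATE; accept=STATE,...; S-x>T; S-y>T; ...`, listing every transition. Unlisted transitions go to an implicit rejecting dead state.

Build one automaton per condition and run them in lockstep. One (5 states) tracks the count of `1`s modulo 5; the other (3 states) tracks whether and how much of `01` has been seen. Each combined state is a pair, one component from each; accept when both components accept.
15 states suffice.
          0    1  
>  S0     S1   S2 
   S1     S1   S3 
   S2     S4   S5 
   S3     S3   S6 
   S4     S4   S6 
   S5     S7   S8 
   S6     S6   S9 
   S7     S7   S9 
   S8    S10  S11 
   S9     S9  S12 
   S10   S10  S12 
   S11   S13   S0 
   S12   S12  S14 
   S13   S13  S14 
 * S14   S14   S3 
(> = start, * = accepting)

start=S0; accept=S14; S0-0>S1; S0-1>S2; S1-0>S1; S1-1>S3; S2-0>S4; S2-1>S5; S3-0>S3; S3-1>S6; S4-0>S4; S4-1>S6; S5-0>S7; S5-1>S8; S6-0>S6; S6-1>S9; S7-0>S7; S7-1>S9; S8-0>S10; S8-1>S11; S9-0>S9; S9-1>S12; S10-0>S10; S10-1>S12; S11-0>S13; S11-1>S0; S12-0>S12; S12-1>S14; S13-0>S13; S13-1>S14; S14-0>S14; S14-1>S3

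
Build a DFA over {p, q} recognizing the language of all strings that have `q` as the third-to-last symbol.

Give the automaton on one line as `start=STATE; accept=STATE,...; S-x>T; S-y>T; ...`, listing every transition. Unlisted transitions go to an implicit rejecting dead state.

Because acceptance depends on a position counted from the end, the machine has to buffer the most recent 3 symbols. Make each state the string of the last up-to-3 symbols read; on input `x` shift the window left and append `x`. Accept when the buffered window has length 3 and begins with `q`.
15 states suffice.
       p  q 
>  A   B  C 
   B   D  E 
   C   F  G 
   D   H  I 
   E   J  K 
   F   L  M 
   G   N  O 
   H   H  I 
   I   J  K 
   J   L  M 
   K   N  O 
 * L   H  I 
 * M   J  K 
 * N   L  M 
 * O   N  O 
(> = start, * = accepting)

start=A; accept=L,M,N,O; A-p>B; A-q>C; B-p>D; B-q>E; C-p>F; C-q>G; D-p>H; D-q>I; E-p>J; E-q>K; F-p>L; F-q>M; G-p>N; G-q>O; H-p>H; H-q>I; I-p>J; I-q>K; J-p>L; J-q>M; K-p>N; K-q>O; L-p>H; L-q>I; M-p>J; M-q>K; N-p>L; N-q>M; O-p>N; O-q>O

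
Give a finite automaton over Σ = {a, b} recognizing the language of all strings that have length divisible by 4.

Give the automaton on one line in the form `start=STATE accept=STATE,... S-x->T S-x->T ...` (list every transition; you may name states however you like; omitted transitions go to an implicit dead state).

start=q0 accept=q0 q0-a->q1 q0-b->q1 q1-a->q2 q1-b->q2 q2-a->q3 q2-b->q3 q3-a->q0 q3-b->q0

Only the length mod 4 matters, so use a 4-cycle: from any state, every input symbol moves to the next state, wrapping q3 back to q0. Mark q0 accepting.
With 4 states:
        a   b  
>* q0   q1  q1 
   q1   q2  q2 
   q2   q3  q3 
   q3   q0  q0 
(> = start, * = accepting)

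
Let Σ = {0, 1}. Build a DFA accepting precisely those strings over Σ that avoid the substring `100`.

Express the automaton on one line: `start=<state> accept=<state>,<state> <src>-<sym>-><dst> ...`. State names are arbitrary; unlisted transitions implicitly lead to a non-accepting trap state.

This is the complement of 'contains `100`'. Use the same substring-matching states — q0 through q3 holding how much of `100` has just been matched — but flip the accepting set: everything except the trap q3 accepts.
        0   1  
>* q0   q0  q1 
 * q1   q2  q1 
 * q2   q3  q1 
   q3   q3  q3 
(> = start, * = accepting)

start=q0 accept=q0,q1,q2 q0-0->q0 q0-1->q1 q1-0->q2 q1-1->q1 q2-0->q3 q2-1->q1 q3-0->q3 q3-1->q3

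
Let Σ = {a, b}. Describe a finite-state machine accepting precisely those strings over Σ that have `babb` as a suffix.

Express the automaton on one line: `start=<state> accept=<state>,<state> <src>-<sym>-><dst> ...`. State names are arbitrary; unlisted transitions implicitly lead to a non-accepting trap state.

Let each state record the length of the longest suffix of the input read so far that is also a prefix of `babb`. q1 means the last symbol is `b`; q2 means the last 2 symbols are `ba`; q3 means the last 3 symbols are `bab`; q4 means the last 4 symbols are `babb`. Accept only at q4, where the string currently ends in `babb`.
5 states suffice.
        a   b  
>  q0   q0  q1 
   q1   q2  q1 
   q2   q0  q3 
   q3   q2  q4 
 * q4   q2  q1 
(> = start, * = accepting)

start=q0 accept=q4 q0-a->q0 q0-b->q1 q1-a->q2 q1-b->q1 q2-a->q0 q2-b->q3 q3-a->q2 q3-b->q4 q4-a->q2 q4-b->q1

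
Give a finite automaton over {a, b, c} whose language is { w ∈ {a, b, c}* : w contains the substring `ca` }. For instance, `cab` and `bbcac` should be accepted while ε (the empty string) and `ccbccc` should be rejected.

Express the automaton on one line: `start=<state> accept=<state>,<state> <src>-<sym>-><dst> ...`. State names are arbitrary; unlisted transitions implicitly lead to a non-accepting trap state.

start=s0 accept=s2 s0-a->s0 s0-b->s0 s0-c->s1 s1-a->s2 s1-b->s0 s1-c->s1 s2-a->s2 s2-b->s2 s2-c->s2

Track how much of `ca` has been matched so far: state s0 is no progress, s2 is the absorbing accept state reached once `ca` has occurred. Intermediate states record partial matches; on a mismatch, fall back to the longest reusable overlap.
3 states suffice.
        a   b   c  
>  s0   s0  s0  s1 
   s1   s2  s0  s1 
 * s2   s2  s2  s2 
(> = start, * = accepting)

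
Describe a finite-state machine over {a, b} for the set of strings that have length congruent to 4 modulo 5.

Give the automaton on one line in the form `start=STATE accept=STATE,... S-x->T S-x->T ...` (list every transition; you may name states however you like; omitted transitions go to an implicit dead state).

start=S0 accept=S4 S0-a->S1 S0-b->S1 S1-a->S2 S1-b->S2 S2-a->S3 S2-b->S3 S3-a->S4 S3-b->S4 S4-a->S0 S4-b->S0

Count input length modulo 5: every symbol advances one step around the cycle S0 → S1 → S2 → S3 → S4 → S0. Accept at S4.
A 5-state machine:
        a   b  
>  S0   S1  S1 
   S1   S2  S2 
   S2   S3  S3 
   S3   S4  S4 
 * S4   S0  S0 
(> = start, * = accepting)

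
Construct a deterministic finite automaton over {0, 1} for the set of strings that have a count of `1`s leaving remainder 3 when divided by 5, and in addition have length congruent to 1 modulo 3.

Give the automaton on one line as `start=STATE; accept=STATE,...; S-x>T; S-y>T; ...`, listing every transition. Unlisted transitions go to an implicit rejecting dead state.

Build one automaton per condition and run them in lockstep. The first has 5 states tracking the count of `1`s modulo 5; the second has 3 states tracking the input length modulo 3. A product state is a pair (one from each), accepting exactly when both do.
With 15 states:
       0  1 
>  A   B  C 
   B   D  E 
   C   E  F 
   D   A  G 
   E   G  H 
   F   H  I 
   G   C  J 
   H   J  K 
   I   K  L 
   J   F  M 
 * K   M  N 
   L   N  D 
   M   I  O 
   N   O  A 
   O   L  B 
(> = start, * = accepting)

start=A; accept=K; A-0>B; A-1>C; B-0>D; B-1>E; C-0>E; C-1>F; D-0>A; D-1>G; E-0>G; E-1>H; F-0>H; F-1>I; G-0>C; G-1>J; H-0>J; H-1>K; I-0>K; I-1>L; J-0>F; J-1>M; K-0>M; K-1>N; L-0>N; L-1>D; M-0>I; M-1>O; N-0>O; N-1>A; O-0>L; O-1>B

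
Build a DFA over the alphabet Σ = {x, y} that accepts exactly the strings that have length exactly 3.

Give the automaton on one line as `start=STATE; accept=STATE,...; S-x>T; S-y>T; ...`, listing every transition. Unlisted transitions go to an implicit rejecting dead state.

Count input length up to 4: every symbol moves from q0 toward q4, which means 'more than 3' and absorbs. Accept from {q3}.
        x   y  
>  q0   q1  q1 
   q1   q2  q2 
   q2   q3  q3 
 * q3   q4  q4 
   q4   q4  q4 
(> = start, * = accepting)

start=q0; accept=q3; q0-x>q1; q0-y>q1; q1-x>q2; q1-y>q2; q2-x>q3; q2-y>q3; q3-x>q4; q3-y>q4; q4-x>q4; q4-y>q4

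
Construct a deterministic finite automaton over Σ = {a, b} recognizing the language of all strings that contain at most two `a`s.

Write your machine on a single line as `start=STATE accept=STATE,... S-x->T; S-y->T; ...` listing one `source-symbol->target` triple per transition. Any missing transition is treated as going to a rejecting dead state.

start=q0; accept=q0,q1,q2; q0-a->q1; q0-b->q0; q1-a->q2; q1-b->q1; q2-a->q3; q2-b->q2; q3-a->q3; q3-b->q3

Only the number of `a`s matters, and only up to 3. Make a chain q0 → q1 → q2 → q3 advanced by each `a` (with q3 absorbing); every other symbol self-loops. The accepting set is {q0, q1, q2}.
4 states suffice.
        a   b  
>* q0   q1  q0 
 * q1   q2  q1 
 * q2   q3  q2 
   q3   q3  q3 
(> = start, * = accepting)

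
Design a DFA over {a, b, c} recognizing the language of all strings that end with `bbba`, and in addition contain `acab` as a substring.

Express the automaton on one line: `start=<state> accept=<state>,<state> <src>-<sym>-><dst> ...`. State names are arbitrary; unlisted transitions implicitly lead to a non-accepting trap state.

start=q0 accept=q8 q0-a->q1 q0-b->q0 q0-c->q0 q1-a->q1 q1-b->q0 q1-c->q2 q2-a->q3 q2-b->q0 q2-c->q0 q3-a->q1 q3-b->q4 q3-c->q2 q4-a->q5 q4-b->q6 q4-c->q5 q5-a->q5 q5-b->q4 q5-c->q5 q6-a->q5 q6-b->q7 q6-c->q5 q7-a->q8 q7-b->q7 q7-c->q5 q8-a->q5 q8-b->q4 q8-c->q5

Build one automaton per condition and run them in lockstep. One (5 states) tracks how much of the suffix `bbba` has currently been matched; the other (5 states) tracks whether and how much of `acab` has been seen. Each combined state is a pair, one component from each; accept when both components accept. Minimizing collapses redundant product states.
A 9-state machine:
        a   b   c  
>  q0   q1  q0  q0 
   q1   q1  q0  q2 
   q2   q3  q0  q0 
   q3   q1  q4  q2 
   q4   q5  q6  q5 
   q5   q5  q4  q5 
   q6   q5  q7  q5 
   q7   q8  q7  q5 
 * q8   q5  q4  q5 
(> = start, * = accepting)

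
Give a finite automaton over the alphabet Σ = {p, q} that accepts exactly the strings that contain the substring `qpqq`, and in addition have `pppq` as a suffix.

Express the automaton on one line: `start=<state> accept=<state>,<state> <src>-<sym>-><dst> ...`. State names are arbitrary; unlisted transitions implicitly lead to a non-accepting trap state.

start=A accept=M A-p->B A-q->C B-p->D B-q->C C-p->E C-q->C D-p->F D-q->C E-p->D E-q->G F-p->F F-q->H G-p->E G-q->I H-p->E H-q->C I-p->J I-q->I J-p->K J-q->I K-p->L K-q->I L-p->L L-q->M M-p->J M-q->I

Handle the two conditions separately and then intersect. The first has 5 states tracking whether and how much of `qpqq` has been seen; the second has 5 states tracking how much of the suffix `pppq` has currently been matched. A product state is a pair (one from each), accepting exactly when both do.
With 13 states:
       p  q 
>  A   B  C 
   B   D  C 
   C   E  C 
   D   F  C 
   E   D  G 
   F   F  H 
   G   E  I 
   H   E  C 
   I   J  I 
   J   K  I 
   K   L  I 
   L   L  M 
 * M   J  I 
(> = start, * = accepting)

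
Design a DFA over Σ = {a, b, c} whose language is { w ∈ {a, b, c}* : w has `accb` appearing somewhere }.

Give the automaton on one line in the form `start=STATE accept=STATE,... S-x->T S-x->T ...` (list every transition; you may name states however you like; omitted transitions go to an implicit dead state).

start=s0 accept=s4 s0-a->s1 s0-b->s0 s0-c->s0 s1-a->s1 s1-b->s0 s1-c->s2 s2-a->s1 s2-b->s0 s2-c->s3 s3-a->s1 s3-b->s4 s3-c->s0 s4-a->s4 s4-b->s4 s4-c->s4

Track how much of `accb` has been matched so far: state s0 is no progress, s4 is the absorbing accept state reached once `accb` has occurred. Intermediate states record partial matches; on a mismatch, fall back to the longest reusable overlap.
A 5-state machine:
        a   b   c  
>  s0   s1  s0  s0 
   s1   s1  s0  s2 
   s2   s1  s0  s3 
   s3   s1  s4  s0 
 * s4   s4  s4  s4 
(> = start, * = accepting)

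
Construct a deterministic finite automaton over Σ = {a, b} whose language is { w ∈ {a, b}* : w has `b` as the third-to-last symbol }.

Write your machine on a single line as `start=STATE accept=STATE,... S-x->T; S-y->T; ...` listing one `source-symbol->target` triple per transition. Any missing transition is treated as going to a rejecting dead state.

start=q0; accept=q11,q12,q13,q14; q0-a->q1; q0-b->q2; q1-a->q3; q1-b->q4; q2-a->q5; q2-b->q6; q3-a->q7; q3-b->q8; q4-a->q9; q4-b->q10; q5-a->q11; q5-b->q12; q6-a->q13; q6-b->q14; q7-a->q7; q7-b->q8; q8-a->q9; q8-b->q10; q9-a->q11; q9-b->q12; q10-a->q13; q10-b->q14; q11-a->q7; q11-b->q8; q12-a->q9; q12-b->q10; q13-a->q11; q13-b->q12; q14-a->q13; q14-b->q14

A DFA must remember the last 3 symbols (since which symbol is third-to-last isn't known until the input ends). Use one state per possible window of the last ≤3 symbols; accept from those whose window starts with `b`.
15 states suffice.
          a    b  
>  q0     q1   q2 
   q1     q3   q4 
   q2     q5   q6 
   q3     q7   q8 
   q4     q9  q10 
   q5    q11  q12 
   q6    q13  q14 
   q7     q7   q8 
   q8     q9  q10 
   q9    q11  q12 
   q10   q13  q14 
 * q11    q7   q8 
 * q12    q9  q10 
 * q13   q11  q12 
 * q14   q13  q14 
(> = start, * = accepting)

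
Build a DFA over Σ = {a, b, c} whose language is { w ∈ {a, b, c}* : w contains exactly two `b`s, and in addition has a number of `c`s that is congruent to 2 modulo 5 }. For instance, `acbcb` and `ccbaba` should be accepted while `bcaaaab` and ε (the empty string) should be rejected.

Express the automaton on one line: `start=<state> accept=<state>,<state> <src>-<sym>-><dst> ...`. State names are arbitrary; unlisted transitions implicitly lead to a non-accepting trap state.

Run two small machines in parallel and take their product. One (4 states) tracks the count of `b`s, saturating at 3; the other (5 states) tracks the count of `c`s modulo 5. Each combined state is a pair, one component from each; accept when both components accept. Equivalent product states are then merged.
With 16 states:
          a    b    c  
>  q0     q0   q1   q2 
   q1     q1   q3   q4 
   q2     q2   q4   q5 
   q3     q3   q6   q7 
   q4     q4   q7   q8 
   q5     q5   q8   q9 
   q6     q6   q6   q6 
   q7     q7   q6  q10 
   q8     q8  q10  q11 
   q9     q9  q11  q12 
 * q10   q10   q6  q13 
   q11   q11  q13  q14 
   q12   q12  q14   q0 
   q13   q13   q6  q15 
   q14   q14  q15   q1 
   q15   q15   q6   q3 
(> = start, * = accepting)

start=q0 accept=q10 q0-a->q0 q0-b->q1 q0-c->q2 q1-a->q1 q1-b->q3 q1-c->q4 q2-a->q2 q2-b->q4 q2-c->q5 q3-a->q3 q3-b->q6 q3-c->q7 q4-a->q4 q4-b->q7 q4-c->q8 q5-a->q5 q5-b->q8 q5-c->q9 q6-a->q6 q6-b->q6 q6-c->q6 q7-a->q7 q7-b->q6 q7-c->q10 q8-a->q8 q8-b->q10 q8-c->q11 q9-a->q9 q9-b->q11 q9-c->q12 q10-a->q10 q10-b->q6 q10-c->q13 q11-a->q11 q11-b->q13 q11-c->q14 q12-a->q12 q12-b->q14 q12-c->q0 q13-a->q13 q13-b->q6 q13-c->q15 q14-a->q14 q14-b->q15 q14-c->q1 q15-a->q15 q15-b->q6 q15-c->q3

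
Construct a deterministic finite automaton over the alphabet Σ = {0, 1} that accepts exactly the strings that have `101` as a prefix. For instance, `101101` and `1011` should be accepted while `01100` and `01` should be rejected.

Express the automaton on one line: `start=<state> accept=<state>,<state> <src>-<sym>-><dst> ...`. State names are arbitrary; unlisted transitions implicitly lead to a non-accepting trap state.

start=s0 accept=s3 s0-0->s4 s0-1->s1 s1-0->s2 s1-1->s4 s2-0->s4 s2-1->s3 s3-0->s3 s3-1->s3 s4-0->s4 s4-1->s4

Check the first 3 symbols one by one: s0 through s2 record how many have matched `101` so far; any wrong symbol goes to the dead state s4. After all 3 match we enter the accepting sink s3.
5 states suffice.
        0   1  
>  s0   s4  s1 
   s1   s2  s4 
   s2   s4  s3 
 * s3   s3  s3 
   s4   s4  s4 
(> = start, * = accepting)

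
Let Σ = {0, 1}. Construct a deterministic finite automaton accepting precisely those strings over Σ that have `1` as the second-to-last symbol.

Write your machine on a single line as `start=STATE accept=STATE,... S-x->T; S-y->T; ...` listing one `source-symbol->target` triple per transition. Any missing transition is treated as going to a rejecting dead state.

start=S0; accept=S5,S6; S0-0->S1; S0-1->S2; S1-0->S3; S1-1->S4; S2-0->S5; S2-1->S6; S3-0->S3; S3-1->S4; S4-0->S5; S4-1->S6; S5-0->S3; S5-1->S4; S6-0->S5; S6-1->S6

Because acceptance depends on a position counted from the end, the machine has to buffer the most recent 2 symbols. Make each state the string of the last up-to-2 symbols read; on input `x` shift the window left and append `x`. Accept when the buffered window has length 2 and begins with `1`.
With 7 states:
        0   1  
>  S0   S1  S2 
   S1   S3  S4 
   S2   S5  S6 
   S3   S3  S4 
   S4   S5  S6 
 * S5   S3  S4 
 * S6   S5  S6 
(> = start, * = accepting)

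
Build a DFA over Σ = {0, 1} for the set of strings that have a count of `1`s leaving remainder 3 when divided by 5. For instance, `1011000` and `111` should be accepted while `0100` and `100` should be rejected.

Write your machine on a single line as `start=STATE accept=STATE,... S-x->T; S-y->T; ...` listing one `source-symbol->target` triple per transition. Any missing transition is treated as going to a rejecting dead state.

start=q0; accept=q3; q0-0->q0; q0-1->q1; q1-0->q1; q1-1->q2; q2-0->q2; q2-1->q3; q3-0->q3; q3-1->q4; q4-0->q4; q4-1->q0

Keep the running count of `1`s modulo 5: each `1` advances along the cycle q0 → q1 → q2 → q3 → q4 → q0 while other symbols loop. Accept at q3.
5 states suffice.
        0   1  
>  q0   q0  q1 
   q1   q1  q2 
   q2   q2  q3 
 * q3   q3  q4 
   q4   q4  q0 
(> = start, * = accepting)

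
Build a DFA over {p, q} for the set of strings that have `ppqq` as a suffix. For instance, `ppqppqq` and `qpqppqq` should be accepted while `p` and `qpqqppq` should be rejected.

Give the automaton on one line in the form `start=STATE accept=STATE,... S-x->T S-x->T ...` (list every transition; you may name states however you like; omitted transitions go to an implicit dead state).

Remember how much of `ppqq` the current input suffix matches. State S0 means no match yet; S1 means the last symbol is `p`; S2 means the last 2 symbols are `pp`; S3 means the last 3 symbols are `ppq`; S4 means the last 4 symbols are `ppqq`. Only S4 accepts. On a mismatch, fall back to the longest proper suffix that is still a prefix of `ppqq`.
With 5 states:
        p   q  
>  S0   S1  S0 
   S1   S2  S0 
   S2   S2  S3 
   S3   S1  S4 
 * S4   S1  S0 
(> = start, * = accepting)

start=S0 accept=S4 S0-p->S1 S0-q->S0 S1-p->S2 S1-q->S0 S2-p->S2 S2-q->S3 S3-p->S1 S3-q->S4 S4-p->S1 S4-q->S0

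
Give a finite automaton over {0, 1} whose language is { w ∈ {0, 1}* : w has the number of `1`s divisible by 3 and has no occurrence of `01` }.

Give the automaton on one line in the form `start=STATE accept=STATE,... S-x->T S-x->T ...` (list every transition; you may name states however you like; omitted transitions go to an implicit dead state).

Handle the two conditions separately and then intersect. One (3 states) tracks the count of `1`s modulo 3; the other (3 states) tracks partial matches of the forbidden pattern `01`. Each combined state is a pair, one component from each; accept when both components accept. Equivalent product states are then merged.
A 5-state machine:
        0   1  
>* S0   S1  S2 
 * S1   S1  S3 
   S2   S3  S4 
   S3   S3  S3 
   S4   S3  S0 
(> = start, * = accepting)

start=S0 accept=S0,S1 S0-0->S1 S0-1->S2 S1-0->S1 S1-1->S3 S2-0->S3 S2-1->S4 S3-0->S3 S3-1->S3 S4-0->S3 S4-1->S0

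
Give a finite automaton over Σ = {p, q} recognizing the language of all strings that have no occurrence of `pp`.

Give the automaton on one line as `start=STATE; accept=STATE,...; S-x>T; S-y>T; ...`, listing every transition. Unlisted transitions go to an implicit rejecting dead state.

start=s0; accept=s0,s1; s0-p>s1; s0-q>s0; s1-p>s2; s1-q>s0; s2-p>s2; s2-q>s2

This is the complement of 'contains `pp`'. Use the same substring-matching states — s0 through s2 holding how much of `pp` has just been matched — but flip the accepting set: everything except the trap s2 accepts.
A 3-state machine:
        p   q  
>* s0   s1  s0 
 * s1   s2  s0 
   s2   s2  s2 
(> = start, * = accepting)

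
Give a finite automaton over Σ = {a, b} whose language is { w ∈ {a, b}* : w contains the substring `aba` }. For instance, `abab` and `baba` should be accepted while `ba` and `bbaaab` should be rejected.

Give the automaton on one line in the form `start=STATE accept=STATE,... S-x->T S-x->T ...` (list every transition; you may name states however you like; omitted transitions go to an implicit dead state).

States S0..S2 record the length of the longest prefix of `aba` that matches the current input suffix. Reaching S3 means `aba` has been seen, and we stay there forever. Accept from S3.
With 4 states:
        a   b  
>  S0   S1  S0 
   S1   S1  S2 
   S2   S3  S0 
 * S3   S3  S3 
(> = start, * = accepting)

start=S0 accept=S3 S0-a->S1 S0-b->S0 S1-a->S1 S1-b->S2 S2-a->S3 S2-b->S0 S3-a->S3 S3-b->S3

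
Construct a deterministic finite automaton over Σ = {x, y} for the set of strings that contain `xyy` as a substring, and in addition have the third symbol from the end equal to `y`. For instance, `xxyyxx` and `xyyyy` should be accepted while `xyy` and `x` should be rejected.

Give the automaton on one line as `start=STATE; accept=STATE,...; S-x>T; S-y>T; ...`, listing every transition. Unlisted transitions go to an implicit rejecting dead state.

start=s0; accept=s4,s5,s6,s7; s0-x>s1; s0-y>s0; s1-x>s1; s1-y>s2; s2-x>s1; s2-y>s3; s3-x>s4; s3-y>s5; s4-x>s6; s4-y>s7; s5-x>s4; s5-y>s5; s6-x>s8; s6-y>s9; s7-x>s10; s7-y>s3; s8-x>s8; s8-y>s9; s9-x>s10; s9-y>s3; s10-x>s6; s10-y>s7

Handle the two conditions separately and then intersect. The first has 4 states tracking whether and how much of `xyy` has been seen; the second has 15 states tracking the last 3 symbols read. A product state is a pair (one from each), accepting exactly when both do. Equivalent product states are then merged.
11 states suffice.
          x    y  
>  s0     s1   s0 
   s1     s1   s2 
   s2     s1   s3 
   s3     s4   s5 
 * s4     s6   s7 
 * s5     s4   s5 
 * s6     s8   s9 
 * s7    s10   s3 
   s8     s8   s9 
   s9    s10   s3 
   s10    s6   s7 
(> = start, * = accepting)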